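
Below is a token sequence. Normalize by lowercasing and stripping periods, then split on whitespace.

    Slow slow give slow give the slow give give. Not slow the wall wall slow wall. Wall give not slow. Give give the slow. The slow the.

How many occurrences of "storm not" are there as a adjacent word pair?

0

Scanning the 26 overlapping bigram windows for "storm not":
  (none found)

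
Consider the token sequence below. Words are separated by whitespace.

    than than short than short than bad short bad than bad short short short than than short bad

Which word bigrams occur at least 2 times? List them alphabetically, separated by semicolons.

bad short; short bad; short short; short than; than bad; than short; than than

Bigram counts meeting the condition (at least 2 times):
  bad short: 2
  short bad: 2
  short short: 2
  short than: 3
  than bad: 2
  than short: 3
  than than: 2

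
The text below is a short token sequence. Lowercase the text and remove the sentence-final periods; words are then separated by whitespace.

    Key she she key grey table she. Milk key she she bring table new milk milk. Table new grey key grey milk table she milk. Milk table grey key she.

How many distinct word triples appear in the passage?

25

30 tokens → 28 trigram windows in total.
Repeated trigrams (each contributes count−1 duplicates):
  key she she: 2
  milk milk table: 2
  table she milk: 2
3 duplicate windows → 28 − 3 = 25 distinct.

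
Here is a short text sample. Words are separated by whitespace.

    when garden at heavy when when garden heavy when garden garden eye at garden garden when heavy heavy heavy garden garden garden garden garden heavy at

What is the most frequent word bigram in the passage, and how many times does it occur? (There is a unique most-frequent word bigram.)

Bigram frequencies (highest first):
  garden garden: 6
  when garden: 3
  heavy when: 2
  garden heavy: 2
  heavy heavy: 2
  garden at: 1
  … (9 more, each ≤ 1)

"garden garden", 6 times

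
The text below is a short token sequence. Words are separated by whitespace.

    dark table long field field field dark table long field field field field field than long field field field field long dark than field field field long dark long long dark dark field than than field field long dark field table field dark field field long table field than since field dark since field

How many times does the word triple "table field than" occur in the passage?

1

Scanning the 52 overlapping trigram windows for "table field than":
  position 47–49: table field than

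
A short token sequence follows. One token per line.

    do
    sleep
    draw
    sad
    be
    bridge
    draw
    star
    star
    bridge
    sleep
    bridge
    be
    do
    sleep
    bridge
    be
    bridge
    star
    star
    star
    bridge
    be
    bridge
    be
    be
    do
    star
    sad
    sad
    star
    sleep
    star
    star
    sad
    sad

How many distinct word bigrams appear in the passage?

21

36 tokens → 35 bigram windows in total.
Repeated bigrams (each contributes count−1 duplicates):
  bridge be: 4
  star star: 4
  be bridge: 3
  be do: 2
  do sleep: 2
  sad sad: 2
  sleep bridge: 2
  star bridge: 2
  … (1 more repeated)
14 duplicate windows → 35 − 14 = 21 distinct.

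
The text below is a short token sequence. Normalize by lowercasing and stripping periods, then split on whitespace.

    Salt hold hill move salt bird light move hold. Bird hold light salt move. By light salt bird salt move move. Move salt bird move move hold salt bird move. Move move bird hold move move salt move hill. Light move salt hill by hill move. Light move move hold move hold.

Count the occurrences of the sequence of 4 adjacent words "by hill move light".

1

Scanning the 49 overlapping 4-gram windows for "by hill move light":
  position 44–47: by hill move light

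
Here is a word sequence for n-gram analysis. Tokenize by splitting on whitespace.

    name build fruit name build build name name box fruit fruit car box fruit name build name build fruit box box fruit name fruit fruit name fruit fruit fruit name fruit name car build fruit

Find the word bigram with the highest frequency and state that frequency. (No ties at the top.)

Bigram frequencies (highest first):
  fruit name: 6
  name build: 4
  fruit fruit: 4
  build fruit: 3
  box fruit: 3
  name fruit: 3
  … (10 more, each ≤ 2)

"fruit name", 6 times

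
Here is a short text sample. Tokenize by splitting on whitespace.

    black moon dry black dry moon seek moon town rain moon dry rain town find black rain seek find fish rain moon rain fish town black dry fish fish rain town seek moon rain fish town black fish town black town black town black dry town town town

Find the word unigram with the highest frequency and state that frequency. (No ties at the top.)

"town", 11 times

Unigram frequencies (highest first):
  town: 11
  black: 8
  rain: 7
  moon: 6
  fish: 6
  dry: 5
  … (2 more, each ≤ 3)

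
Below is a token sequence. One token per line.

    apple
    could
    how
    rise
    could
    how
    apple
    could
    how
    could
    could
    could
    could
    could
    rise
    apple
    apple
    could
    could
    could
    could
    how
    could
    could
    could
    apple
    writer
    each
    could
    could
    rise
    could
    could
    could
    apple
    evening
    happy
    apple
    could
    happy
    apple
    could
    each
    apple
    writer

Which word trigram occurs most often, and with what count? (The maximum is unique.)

Trigram frequencies (highest first):
  could could could: 7
  apple could how: 2
  could how could: 2
  how could could: 2
  could could rise: 2
  could could apple: 2
  … (25 more, each ≤ 2)

"could could could", 7 times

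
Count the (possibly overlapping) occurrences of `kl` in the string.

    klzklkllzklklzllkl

Sliding a length-2 window over the 18 characters (17 positions):
  position 1–2: kl
  position 4–5: kl
  position 6–7: kl
  position 10–11: kl
  position 12–13: kl
  position 17–18: kl

6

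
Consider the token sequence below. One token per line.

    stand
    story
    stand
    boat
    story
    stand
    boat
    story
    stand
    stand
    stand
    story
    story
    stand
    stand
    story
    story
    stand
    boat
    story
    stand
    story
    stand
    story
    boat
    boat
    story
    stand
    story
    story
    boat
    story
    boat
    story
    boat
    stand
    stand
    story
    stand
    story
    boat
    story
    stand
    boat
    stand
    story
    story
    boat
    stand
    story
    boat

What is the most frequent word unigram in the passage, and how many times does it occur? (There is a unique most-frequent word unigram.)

Unigram frequencies (highest first):
  story: 21
  stand: 18
  boat: 12

"story", 21 times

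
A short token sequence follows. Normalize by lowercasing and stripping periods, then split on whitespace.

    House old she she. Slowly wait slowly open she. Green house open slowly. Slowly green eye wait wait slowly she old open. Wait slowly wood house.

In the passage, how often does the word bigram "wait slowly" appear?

Scanning the 25 overlapping bigram windows for "wait slowly":
  position 6–7: wait slowly
  position 18–19: wait slowly
  position 23–24: wait slowly

3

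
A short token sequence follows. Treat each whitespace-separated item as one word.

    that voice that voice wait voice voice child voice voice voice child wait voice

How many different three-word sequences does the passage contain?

11

14 tokens → 12 trigram windows in total.
Repeated trigrams (each contributes count−1 duplicates):
  voice voice child: 2
1 duplicate windows → 12 − 1 = 11 distinct.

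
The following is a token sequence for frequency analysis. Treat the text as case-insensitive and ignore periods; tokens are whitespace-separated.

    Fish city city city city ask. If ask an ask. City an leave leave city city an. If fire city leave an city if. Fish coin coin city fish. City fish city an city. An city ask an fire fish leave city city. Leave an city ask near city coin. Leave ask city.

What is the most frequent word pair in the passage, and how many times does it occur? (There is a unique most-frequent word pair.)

"city city", 5 times

Bigram frequencies (highest first):
  city city: 5
  city an: 4
  an city: 4
  fish city: 3
  city ask: 3
  ask an: 2
  … (26 more, each ≤ 2)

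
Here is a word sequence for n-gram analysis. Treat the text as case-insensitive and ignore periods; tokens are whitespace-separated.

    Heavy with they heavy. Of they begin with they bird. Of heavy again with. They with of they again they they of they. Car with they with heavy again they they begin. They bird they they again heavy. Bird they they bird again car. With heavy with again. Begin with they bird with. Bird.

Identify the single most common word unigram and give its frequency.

Unigram frequencies (highest first):
  they: 17
  with: 10
  heavy: 6
  bird: 6
  again: 6
  of: 4
  … (2 more, each ≤ 3)

"they", 17 times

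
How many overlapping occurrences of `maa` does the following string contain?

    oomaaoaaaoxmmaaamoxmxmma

2

Sliding a length-3 window over the 24 characters (22 positions):
  position 3–5: maa
  position 13–15: maa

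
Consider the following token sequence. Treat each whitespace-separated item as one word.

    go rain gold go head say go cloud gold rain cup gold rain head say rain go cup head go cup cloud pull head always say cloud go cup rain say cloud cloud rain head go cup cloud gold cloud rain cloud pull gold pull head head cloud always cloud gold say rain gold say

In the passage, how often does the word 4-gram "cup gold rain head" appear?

1

Scanning the 52 overlapping 4-gram windows for "cup gold rain head":
  position 11–14: cup gold rain head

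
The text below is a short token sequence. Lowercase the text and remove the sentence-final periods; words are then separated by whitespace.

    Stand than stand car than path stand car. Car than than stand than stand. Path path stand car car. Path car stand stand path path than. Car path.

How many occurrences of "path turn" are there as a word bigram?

Scanning the 27 overlapping bigram windows for "path turn":
  (none found)

0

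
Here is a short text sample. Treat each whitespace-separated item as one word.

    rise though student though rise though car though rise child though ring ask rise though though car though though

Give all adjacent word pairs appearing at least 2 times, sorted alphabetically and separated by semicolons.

Bigram counts meeting the condition (at least 2 times):
  car though: 2
  rise though: 3
  though car: 2
  though rise: 2
  though though: 2

car though; rise though; though car; though rise; though though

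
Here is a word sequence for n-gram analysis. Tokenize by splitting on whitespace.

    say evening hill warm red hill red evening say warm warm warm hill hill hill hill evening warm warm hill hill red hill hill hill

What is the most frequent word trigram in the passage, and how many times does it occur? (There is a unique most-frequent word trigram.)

Trigram frequencies (highest first):
  hill hill hill: 3
  warm warm hill: 2
  warm hill hill: 2
  say evening hill: 1
  evening hill warm: 1
  hill warm red: 1
  … (13 more, each ≤ 1)

"hill hill hill", 3 times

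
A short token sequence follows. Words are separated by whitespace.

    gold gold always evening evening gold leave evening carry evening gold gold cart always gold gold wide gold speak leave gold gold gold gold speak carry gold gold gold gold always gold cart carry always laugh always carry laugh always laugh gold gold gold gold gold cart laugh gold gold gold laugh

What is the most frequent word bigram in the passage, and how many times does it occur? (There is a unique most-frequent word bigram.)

Bigram frequencies (highest first):
  gold gold: 15
  gold cart: 3
  gold always: 2
  evening gold: 2
  always gold: 2
  gold speak: 2
  … (22 more, each ≤ 2)

"gold gold", 15 times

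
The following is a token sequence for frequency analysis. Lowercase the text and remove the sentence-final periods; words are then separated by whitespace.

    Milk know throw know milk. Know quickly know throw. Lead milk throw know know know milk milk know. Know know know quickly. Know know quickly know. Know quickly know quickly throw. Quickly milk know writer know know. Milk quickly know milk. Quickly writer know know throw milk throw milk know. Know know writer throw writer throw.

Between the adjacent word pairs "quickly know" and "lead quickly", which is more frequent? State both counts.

"quickly know" (5 vs 0)

"quickly know": 5 occurrences
"lead quickly": 0 occurrences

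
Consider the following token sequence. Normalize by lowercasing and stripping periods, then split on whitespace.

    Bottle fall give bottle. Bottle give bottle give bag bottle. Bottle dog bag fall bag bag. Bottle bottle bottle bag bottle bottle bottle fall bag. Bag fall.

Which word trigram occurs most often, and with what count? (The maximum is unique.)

"bag bottle bottle", 3 times

Trigram frequencies (highest first):
  bag bottle bottle: 3
  fall bag bag: 2
  bottle bottle bottle: 2
  bottle fall give: 1
  fall give bottle: 1
  give bottle bottle: 1
  … (15 more, each ≤ 1)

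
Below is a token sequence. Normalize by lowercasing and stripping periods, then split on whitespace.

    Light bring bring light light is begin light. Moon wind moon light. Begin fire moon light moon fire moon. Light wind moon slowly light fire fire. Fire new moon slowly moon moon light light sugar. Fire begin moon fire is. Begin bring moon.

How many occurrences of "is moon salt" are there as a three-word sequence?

Scanning the 41 overlapping trigram windows for "is moon salt":
  (none found)

0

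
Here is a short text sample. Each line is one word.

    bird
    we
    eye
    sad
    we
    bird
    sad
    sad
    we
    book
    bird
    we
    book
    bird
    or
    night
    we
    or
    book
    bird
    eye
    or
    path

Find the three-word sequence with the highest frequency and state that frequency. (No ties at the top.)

Trigram frequencies (highest first):
  we book bird: 2
  bird we eye: 1
  we eye sad: 1
  eye sad we: 1
  sad we bird: 1
  we bird sad: 1
  … (14 more, each ≤ 1)

"we book bird", 2 times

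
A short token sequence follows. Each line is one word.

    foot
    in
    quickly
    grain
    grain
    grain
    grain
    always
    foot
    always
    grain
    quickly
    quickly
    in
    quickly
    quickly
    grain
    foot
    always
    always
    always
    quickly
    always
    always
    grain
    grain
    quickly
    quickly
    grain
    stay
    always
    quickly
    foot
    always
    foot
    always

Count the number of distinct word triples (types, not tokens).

36 tokens → 34 trigram windows in total.
Repeated trigrams (each contributes count−1 duplicates):
  always foot always: 2
  grain grain grain: 2
  grain quickly quickly: 2
  quickly quickly grain: 2
4 duplicate windows → 34 − 4 = 30 distinct.

30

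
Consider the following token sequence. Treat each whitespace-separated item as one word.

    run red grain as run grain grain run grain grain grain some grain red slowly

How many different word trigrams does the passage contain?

15 tokens → 13 trigram windows in total.
Repeated trigrams (each contributes count−1 duplicates):
  run grain grain: 2
1 duplicate windows → 13 − 1 = 12 distinct.

12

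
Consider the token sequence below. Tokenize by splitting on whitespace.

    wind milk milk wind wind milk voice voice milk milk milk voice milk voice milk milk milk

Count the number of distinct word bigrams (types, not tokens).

17 tokens → 16 bigram windows in total.
Repeated bigrams (each contributes count−1 duplicates):
  milk milk: 5
  milk voice: 3
  voice milk: 3
  wind milk: 2
9 duplicate windows → 16 − 9 = 7 distinct.

7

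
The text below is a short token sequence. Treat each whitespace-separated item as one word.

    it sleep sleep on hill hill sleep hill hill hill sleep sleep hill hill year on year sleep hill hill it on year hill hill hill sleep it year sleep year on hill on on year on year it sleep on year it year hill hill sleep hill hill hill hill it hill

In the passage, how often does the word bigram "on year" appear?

Scanning the 52 overlapping bigram windows for "on year":
  position 16–17: on year
  position 22–23: on year
  position 35–36: on year
  position 37–38: on year
  position 41–42: on year

5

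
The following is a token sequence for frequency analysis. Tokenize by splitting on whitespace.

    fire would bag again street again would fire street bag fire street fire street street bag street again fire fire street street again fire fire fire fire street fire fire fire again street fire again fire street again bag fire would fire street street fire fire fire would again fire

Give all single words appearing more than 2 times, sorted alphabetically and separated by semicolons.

again; bag; fire; street; would

Unigram counts meeting the condition (more than 2 times):
  again: 8
  bag: 4
  fire: 21
  street: 13
  would: 4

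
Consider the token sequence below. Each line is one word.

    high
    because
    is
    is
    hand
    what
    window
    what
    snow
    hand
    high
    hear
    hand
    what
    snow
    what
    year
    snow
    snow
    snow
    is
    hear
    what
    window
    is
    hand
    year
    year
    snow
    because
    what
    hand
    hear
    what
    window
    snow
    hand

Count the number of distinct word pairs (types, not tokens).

27

37 tokens → 36 bigram windows in total.
Repeated bigrams (each contributes count−1 duplicates):
  what window: 3
  hand what: 2
  hear what: 2
  is hand: 2
  snow hand: 2
  snow snow: 2
  what snow: 2
  year snow: 2
9 duplicate windows → 36 − 9 = 27 distinct.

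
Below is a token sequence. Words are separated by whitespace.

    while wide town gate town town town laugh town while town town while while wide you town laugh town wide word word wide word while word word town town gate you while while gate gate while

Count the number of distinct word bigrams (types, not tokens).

24

36 tokens → 35 bigram windows in total.
Repeated bigrams (each contributes count−1 duplicates):
  town town: 4
  laugh town: 2
  town gate: 2
  town laugh: 2
  town while: 2
  while while: 2
  while wide: 2
  wide word: 2
  … (1 more repeated)
11 duplicate windows → 35 − 11 = 24 distinct.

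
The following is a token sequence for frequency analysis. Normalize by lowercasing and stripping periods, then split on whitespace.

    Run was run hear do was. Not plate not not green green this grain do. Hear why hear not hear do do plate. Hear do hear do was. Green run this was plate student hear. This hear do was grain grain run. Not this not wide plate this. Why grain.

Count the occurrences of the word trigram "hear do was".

3

Scanning the 48 overlapping trigram windows for "hear do was":
  position 4–6: hear do was
  position 26–28: hear do was
  position 37–39: hear do was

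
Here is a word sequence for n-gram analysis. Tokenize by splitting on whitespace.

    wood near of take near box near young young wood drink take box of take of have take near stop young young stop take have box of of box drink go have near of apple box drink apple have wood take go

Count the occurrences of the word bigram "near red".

Scanning the 41 overlapping bigram windows for "near red":
  (none found)

0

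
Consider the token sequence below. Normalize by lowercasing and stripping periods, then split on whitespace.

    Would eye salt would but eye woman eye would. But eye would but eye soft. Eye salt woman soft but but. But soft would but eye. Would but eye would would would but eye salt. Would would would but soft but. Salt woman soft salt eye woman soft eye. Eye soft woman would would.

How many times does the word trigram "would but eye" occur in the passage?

Scanning the 52 overlapping trigram windows for "would but eye":
  position 4–6: would but eye
  position 9–11: would but eye
  position 12–14: would but eye
  position 24–26: would but eye
  position 27–29: would but eye
  position 32–34: would but eye

6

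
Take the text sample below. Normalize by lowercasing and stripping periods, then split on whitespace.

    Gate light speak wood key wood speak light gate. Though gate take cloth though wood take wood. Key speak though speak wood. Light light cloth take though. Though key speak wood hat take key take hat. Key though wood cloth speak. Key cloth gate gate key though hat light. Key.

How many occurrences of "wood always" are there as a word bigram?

Scanning the 49 overlapping bigram windows for "wood always":
  (none found)

0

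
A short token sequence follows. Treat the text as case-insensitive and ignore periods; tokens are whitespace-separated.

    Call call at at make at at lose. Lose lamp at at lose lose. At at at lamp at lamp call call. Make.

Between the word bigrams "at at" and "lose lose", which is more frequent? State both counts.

"at at" (5 vs 2)

"at at": 5 occurrences
"lose lose": 2 occurrences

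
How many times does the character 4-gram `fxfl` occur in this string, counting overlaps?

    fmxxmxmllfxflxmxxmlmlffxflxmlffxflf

Sliding a length-4 window over the 35 characters (32 positions):
  position 10–13: fxfl
  position 23–26: fxfl
  position 31–34: fxfl

3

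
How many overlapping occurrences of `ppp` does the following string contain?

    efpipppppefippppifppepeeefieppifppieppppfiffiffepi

7

Sliding a length-3 window over the 50 characters (48 positions):
  position 5–7: ppp
  position 6–8: ppp
  position 7–9: ppp
  position 13–15: ppp
  position 14–16: ppp
  position 37–39: ppp
  position 38–40: ppp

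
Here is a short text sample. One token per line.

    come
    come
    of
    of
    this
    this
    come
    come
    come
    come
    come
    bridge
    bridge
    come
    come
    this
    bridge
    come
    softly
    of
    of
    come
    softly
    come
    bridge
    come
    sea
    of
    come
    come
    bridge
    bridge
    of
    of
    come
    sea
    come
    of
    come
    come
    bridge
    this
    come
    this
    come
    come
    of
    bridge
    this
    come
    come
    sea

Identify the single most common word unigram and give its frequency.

Unigram frequencies (highest first):
  come: 24
  of: 9
  bridge: 8
  this: 6
  sea: 3
  softly: 2

"come", 24 times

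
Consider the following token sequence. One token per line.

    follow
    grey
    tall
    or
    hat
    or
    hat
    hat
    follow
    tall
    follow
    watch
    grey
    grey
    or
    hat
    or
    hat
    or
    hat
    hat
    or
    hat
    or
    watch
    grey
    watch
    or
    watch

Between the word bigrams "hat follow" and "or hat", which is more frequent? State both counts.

"hat follow": 1 occurrence
"or hat": 6 occurrences

"or hat" (6 vs 1)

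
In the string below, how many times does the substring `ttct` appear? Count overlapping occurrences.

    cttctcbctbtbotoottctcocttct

3

Sliding a length-4 window over the 27 characters (24 positions):
  position 2–5: ttct
  position 17–20: ttct
  position 24–27: ttct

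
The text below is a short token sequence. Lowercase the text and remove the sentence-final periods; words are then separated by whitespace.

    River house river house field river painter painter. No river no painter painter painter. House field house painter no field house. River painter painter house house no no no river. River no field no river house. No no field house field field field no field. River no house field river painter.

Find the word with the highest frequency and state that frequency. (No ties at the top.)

"no", 12 times

Unigram frequencies (highest first):
  no: 12
  river: 10
  house: 10
  field: 10
  painter: 9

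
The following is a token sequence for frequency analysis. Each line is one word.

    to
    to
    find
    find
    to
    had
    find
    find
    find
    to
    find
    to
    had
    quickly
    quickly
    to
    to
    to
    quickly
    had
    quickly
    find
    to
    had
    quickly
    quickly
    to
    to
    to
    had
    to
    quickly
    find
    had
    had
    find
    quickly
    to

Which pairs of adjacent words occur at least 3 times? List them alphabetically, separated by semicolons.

Bigram counts meeting the condition (at least 3 times):
  find find: 3
  find to: 4
  had quickly: 3
  quickly to: 3
  to had: 4
  to to: 5

find find; find to; had quickly; quickly to; to had; to to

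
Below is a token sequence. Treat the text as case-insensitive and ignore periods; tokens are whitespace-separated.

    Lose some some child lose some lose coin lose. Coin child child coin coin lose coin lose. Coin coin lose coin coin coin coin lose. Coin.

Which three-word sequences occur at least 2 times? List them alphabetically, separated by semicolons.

coin coin coin; coin coin lose; coin lose coin; lose coin coin; lose coin lose

Trigram counts meeting the condition (at least 2 times):
  coin coin coin: 2
  coin coin lose: 3
  coin lose coin: 5
  lose coin coin: 2
  lose coin lose: 2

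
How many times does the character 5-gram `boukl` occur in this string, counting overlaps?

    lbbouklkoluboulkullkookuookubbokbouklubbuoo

2

Sliding a length-5 window over the 43 characters (39 positions):
  position 3–7: boukl
  position 33–37: boukl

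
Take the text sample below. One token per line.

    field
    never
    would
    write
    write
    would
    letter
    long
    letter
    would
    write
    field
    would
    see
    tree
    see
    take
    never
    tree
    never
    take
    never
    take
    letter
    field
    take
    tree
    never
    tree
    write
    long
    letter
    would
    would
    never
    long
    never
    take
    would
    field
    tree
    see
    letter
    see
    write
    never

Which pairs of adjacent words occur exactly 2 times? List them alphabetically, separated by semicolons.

letter would; long letter; never tree; take never; tree never; tree see; would write

Bigram counts meeting the condition (exactly 2 times):
  letter would: 2
  long letter: 2
  never tree: 2
  take never: 2
  tree never: 2
  tree see: 2
  would write: 2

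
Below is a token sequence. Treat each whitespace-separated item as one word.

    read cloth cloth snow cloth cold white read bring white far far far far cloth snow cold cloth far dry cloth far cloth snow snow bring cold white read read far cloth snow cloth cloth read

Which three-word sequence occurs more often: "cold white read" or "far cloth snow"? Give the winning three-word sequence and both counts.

"far cloth snow" (3 vs 2)

"cold white read": 2 occurrences
"far cloth snow": 3 occurrences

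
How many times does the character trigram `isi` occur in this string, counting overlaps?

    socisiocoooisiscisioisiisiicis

5

Sliding a length-3 window over the 30 characters (28 positions):
  position 4–6: isi
  position 12–14: isi
  position 17–19: isi
  position 21–23: isi
  position 24–26: isi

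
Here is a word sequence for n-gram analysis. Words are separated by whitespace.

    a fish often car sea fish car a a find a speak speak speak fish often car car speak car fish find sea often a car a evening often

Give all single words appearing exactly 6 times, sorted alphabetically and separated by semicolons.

a; car

Unigram counts meeting the condition (exactly 6 times):
  a: 6
  car: 6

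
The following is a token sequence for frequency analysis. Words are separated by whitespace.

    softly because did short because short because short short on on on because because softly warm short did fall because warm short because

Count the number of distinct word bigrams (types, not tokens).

17

23 tokens → 22 bigram windows in total.
Repeated bigrams (each contributes count−1 duplicates):
  short because: 3
  because short: 2
  on on: 2
  warm short: 2
5 duplicate windows → 22 − 5 = 17 distinct.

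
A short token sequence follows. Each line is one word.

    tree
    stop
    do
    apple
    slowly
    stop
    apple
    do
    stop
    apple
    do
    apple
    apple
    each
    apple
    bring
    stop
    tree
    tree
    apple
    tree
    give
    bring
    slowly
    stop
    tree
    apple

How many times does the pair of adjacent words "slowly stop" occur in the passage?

Scanning the 26 overlapping bigram windows for "slowly stop":
  position 5–6: slowly stop
  position 24–25: slowly stop

2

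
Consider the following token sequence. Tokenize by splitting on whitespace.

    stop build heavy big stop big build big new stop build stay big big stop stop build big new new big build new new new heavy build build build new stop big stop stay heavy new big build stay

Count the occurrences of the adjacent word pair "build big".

2

Scanning the 38 overlapping bigram windows for "build big":
  position 7–8: build big
  position 17–18: build big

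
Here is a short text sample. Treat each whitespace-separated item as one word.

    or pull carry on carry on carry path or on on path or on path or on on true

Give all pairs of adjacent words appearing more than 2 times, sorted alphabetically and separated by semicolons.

or on; path or

Bigram counts meeting the condition (more than 2 times):
  or on: 3
  path or: 3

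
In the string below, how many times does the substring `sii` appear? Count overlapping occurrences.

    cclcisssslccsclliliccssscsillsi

Sliding a length-3 window over the 31 characters (29 positions):
  (no match at any position)

0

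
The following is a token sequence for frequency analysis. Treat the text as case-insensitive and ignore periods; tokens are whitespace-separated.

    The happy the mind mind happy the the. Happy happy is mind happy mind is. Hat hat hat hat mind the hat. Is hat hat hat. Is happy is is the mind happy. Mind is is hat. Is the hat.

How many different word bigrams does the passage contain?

40 tokens → 39 bigram windows in total.
Repeated bigrams (each contributes count−1 duplicates):
  hat hat: 5
  hat is: 3
  is hat: 3
  mind happy: 3
  happy is: 2
  happy mind: 2
  happy the: 2
  is is: 2
  … (5 more repeated)
19 duplicate windows → 39 − 19 = 20 distinct.

20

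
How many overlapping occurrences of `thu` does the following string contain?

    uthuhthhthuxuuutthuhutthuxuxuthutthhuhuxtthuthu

Sliding a length-3 window over the 47 characters (45 positions):
  position 2–4: thu
  position 9–11: thu
  position 17–19: thu
  position 23–25: thu
  position 30–32: thu
  position 42–44: thu
  position 45–47: thu

7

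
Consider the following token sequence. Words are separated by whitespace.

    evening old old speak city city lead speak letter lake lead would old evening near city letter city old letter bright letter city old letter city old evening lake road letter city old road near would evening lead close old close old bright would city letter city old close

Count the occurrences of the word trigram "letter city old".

Scanning the 47 overlapping trigram windows for "letter city old":
  position 17–19: letter city old
  position 22–24: letter city old
  position 25–27: letter city old
  position 31–33: letter city old
  position 46–48: letter city old

5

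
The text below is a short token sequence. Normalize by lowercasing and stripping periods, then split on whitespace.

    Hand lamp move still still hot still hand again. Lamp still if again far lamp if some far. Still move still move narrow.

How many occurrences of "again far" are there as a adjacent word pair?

1

Scanning the 22 overlapping bigram windows for "again far":
  position 13–14: again far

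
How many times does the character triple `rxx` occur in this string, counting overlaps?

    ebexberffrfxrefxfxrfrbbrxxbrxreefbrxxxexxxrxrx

Sliding a length-3 window over the 46 characters (44 positions):
  position 24–26: rxx
  position 35–37: rxx

2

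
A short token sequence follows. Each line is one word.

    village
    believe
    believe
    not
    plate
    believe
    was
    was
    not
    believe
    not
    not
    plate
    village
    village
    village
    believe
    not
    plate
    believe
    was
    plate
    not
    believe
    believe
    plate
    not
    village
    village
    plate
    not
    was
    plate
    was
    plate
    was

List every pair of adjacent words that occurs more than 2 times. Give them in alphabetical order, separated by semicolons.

Bigram counts meeting the condition (more than 2 times):
  believe not: 3
  not plate: 3
  plate not: 3
  village village: 3
  was plate: 3

believe not; not plate; plate not; village village; was plate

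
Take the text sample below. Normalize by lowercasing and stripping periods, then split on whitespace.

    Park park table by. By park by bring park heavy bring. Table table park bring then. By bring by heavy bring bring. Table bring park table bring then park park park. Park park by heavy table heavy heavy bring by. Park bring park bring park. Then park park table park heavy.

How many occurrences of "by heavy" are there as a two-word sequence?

2

Scanning the 50 overlapping bigram windows for "by heavy":
  position 19–20: by heavy
  position 34–35: by heavy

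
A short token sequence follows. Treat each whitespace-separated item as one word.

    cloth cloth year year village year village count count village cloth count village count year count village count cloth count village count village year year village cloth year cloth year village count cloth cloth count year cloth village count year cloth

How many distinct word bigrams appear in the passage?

15

41 tokens → 40 bigram windows in total.
Repeated bigrams (each contributes count−1 duplicates):
  village count: 6
  count village: 5
  year village: 4
  cloth count: 3
  cloth year: 3
  count year: 3
  year cloth: 3
  cloth cloth: 2
  … (4 more repeated)
25 duplicate windows → 40 − 25 = 15 distinct.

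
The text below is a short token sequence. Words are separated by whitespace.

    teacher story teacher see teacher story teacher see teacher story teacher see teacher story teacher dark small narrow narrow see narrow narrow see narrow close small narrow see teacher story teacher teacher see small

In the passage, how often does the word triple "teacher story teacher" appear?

5

Scanning the 32 overlapping trigram windows for "teacher story teacher":
  position 1–3: teacher story teacher
  position 5–7: teacher story teacher
  position 9–11: teacher story teacher
  position 13–15: teacher story teacher
  position 29–31: teacher story teacher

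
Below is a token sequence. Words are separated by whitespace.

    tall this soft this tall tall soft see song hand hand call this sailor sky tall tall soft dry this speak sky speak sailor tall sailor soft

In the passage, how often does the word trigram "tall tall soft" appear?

Scanning the 25 overlapping trigram windows for "tall tall soft":
  position 5–7: tall tall soft
  position 16–18: tall tall soft

2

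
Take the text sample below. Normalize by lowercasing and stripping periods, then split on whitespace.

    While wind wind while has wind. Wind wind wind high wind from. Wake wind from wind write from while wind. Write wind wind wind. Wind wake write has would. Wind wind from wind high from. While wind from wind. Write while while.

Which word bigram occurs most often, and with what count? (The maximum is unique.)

"wind wind", 8 times

Bigram frequencies (highest first):
  wind wind: 8
  wind from: 4
  while wind: 3
  from wind: 3
  wind write: 3
  wind high: 2
  … (17 more, each ≤ 2)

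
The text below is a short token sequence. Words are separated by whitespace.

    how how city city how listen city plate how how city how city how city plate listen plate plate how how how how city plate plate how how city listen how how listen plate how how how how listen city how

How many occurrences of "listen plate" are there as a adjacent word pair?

2

Scanning the 40 overlapping bigram windows for "listen plate":
  position 17–18: listen plate
  position 33–34: listen plate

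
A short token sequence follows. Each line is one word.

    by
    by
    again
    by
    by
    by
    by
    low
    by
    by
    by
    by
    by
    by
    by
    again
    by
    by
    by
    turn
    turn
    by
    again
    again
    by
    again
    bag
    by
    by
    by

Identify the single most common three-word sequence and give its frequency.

Trigram frequencies (highest first):
  by by by: 9
  by by again: 2
  by again by: 2
  again by by: 2
  by by low: 1
  by low by: 1
  … (11 more, each ≤ 1)

"by by by", 9 times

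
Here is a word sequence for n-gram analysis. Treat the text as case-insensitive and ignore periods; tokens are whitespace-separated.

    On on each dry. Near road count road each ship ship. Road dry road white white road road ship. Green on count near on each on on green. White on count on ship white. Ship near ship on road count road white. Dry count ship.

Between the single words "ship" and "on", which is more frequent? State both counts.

"ship": 7 occurrences
"on": 9 occurrences

"on" (9 vs 7)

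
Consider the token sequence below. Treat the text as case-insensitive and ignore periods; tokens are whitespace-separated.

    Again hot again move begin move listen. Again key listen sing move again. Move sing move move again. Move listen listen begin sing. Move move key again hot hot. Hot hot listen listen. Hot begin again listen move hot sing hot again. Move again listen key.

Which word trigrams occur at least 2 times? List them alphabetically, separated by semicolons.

Trigram counts meeting the condition (at least 2 times):
  hot again move: 2
  hot hot hot: 2
  move again move: 2
  sing move move: 2

hot again move; hot hot hot; move again move; sing move move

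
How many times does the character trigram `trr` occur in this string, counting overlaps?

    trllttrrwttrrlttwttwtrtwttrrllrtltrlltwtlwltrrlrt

4

Sliding a length-3 window over the 49 characters (47 positions):
  position 6–8: trr
  position 11–13: trr
  position 26–28: trr
  position 44–46: trr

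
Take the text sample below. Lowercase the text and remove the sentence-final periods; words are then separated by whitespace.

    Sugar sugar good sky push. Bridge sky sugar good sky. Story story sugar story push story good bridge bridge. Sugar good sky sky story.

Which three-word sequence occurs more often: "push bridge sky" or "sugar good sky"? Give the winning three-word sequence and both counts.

"sugar good sky" (3 vs 1)

"push bridge sky": 1 occurrence
"sugar good sky": 3 occurrences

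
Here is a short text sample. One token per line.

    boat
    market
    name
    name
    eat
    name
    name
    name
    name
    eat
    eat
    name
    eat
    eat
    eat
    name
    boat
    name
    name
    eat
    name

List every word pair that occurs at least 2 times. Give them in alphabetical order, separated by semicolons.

eat eat; eat name; name eat; name name

Bigram counts meeting the condition (at least 2 times):
  eat eat: 3
  eat name: 4
  name eat: 4
  name name: 5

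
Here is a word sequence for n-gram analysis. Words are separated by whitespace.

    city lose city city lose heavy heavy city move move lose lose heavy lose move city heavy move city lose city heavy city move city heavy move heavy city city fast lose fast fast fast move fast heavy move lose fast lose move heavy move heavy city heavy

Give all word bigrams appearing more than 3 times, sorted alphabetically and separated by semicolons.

city heavy; heavy city; heavy move

Bigram counts meeting the condition (more than 3 times):
  city heavy: 4
  heavy city: 4
  heavy move: 4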